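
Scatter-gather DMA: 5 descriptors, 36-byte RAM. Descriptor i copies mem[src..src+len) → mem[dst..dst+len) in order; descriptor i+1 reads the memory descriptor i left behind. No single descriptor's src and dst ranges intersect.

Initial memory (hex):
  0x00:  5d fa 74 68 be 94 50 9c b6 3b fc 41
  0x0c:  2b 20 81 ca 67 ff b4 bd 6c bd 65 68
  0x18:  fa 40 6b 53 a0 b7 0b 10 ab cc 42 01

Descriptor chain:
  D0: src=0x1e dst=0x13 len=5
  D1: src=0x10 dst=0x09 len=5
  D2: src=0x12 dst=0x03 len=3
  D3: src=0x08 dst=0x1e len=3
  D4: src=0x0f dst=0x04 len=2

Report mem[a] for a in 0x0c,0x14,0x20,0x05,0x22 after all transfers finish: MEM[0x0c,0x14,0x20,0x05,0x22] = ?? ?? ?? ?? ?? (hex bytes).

MEM[0x0c,0x14,0x20,0x05,0x22] = 0b 10 ff 67 42

#0 dst[0x13+5] := {0x0b,0x10,0xab,0xcc,0x42}
#1 dst[0x09+5] := {0x67,0xff,0xb4,0x0b,0x10}
#2 dst[0x03+3] := {0xb4,0x0b,0x10}
#3 dst[0x1e+3] := {0xb6,0x67,0xff}
#4 dst[0x04+2] := {0xca,0x67}
query mem[0x0c]=0x0b, mem[0x14]=0x10, mem[0x20]=0xff, mem[0x05]=0x67, mem[0x22]=0x42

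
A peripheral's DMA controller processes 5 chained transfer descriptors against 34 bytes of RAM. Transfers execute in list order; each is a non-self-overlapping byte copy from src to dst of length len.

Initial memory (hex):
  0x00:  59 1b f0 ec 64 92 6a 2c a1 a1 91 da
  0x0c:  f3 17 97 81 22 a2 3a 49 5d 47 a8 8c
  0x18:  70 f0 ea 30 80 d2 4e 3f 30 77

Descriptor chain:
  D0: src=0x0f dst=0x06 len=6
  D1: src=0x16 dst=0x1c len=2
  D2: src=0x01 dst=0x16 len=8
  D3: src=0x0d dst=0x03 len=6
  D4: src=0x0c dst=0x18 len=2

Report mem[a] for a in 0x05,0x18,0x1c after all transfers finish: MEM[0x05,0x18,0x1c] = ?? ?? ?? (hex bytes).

[0] 0x0f->0x06 len=6 : 81 22 a2 3a 49 5d
[1] 0x16->0x1c len=2 : a8 8c
[2] 0x01->0x16 len=8 : 1b f0 ec 64 92 81 22 a2
[3] 0x0d->0x03 len=6 : 17 97 81 22 a2 3a
[4] 0x0c->0x18 len=2 : f3 17
query mem[0x05]=0x81, mem[0x18]=0xf3, mem[0x1c]=0x22

MEM[0x05,0x18,0x1c] = 81 f3 22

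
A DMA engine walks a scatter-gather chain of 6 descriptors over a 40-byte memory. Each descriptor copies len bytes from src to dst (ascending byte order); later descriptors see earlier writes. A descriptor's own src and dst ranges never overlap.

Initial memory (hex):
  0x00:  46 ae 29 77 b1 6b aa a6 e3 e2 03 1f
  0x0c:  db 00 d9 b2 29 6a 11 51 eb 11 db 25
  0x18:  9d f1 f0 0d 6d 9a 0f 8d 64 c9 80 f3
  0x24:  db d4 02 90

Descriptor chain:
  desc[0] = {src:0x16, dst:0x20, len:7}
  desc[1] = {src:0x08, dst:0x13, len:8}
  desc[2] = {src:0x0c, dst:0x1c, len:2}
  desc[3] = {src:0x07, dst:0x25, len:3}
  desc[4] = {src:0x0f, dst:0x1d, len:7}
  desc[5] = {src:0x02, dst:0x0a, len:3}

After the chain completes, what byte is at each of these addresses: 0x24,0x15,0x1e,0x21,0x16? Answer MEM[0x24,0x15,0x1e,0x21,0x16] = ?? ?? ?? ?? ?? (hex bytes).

  after D0: wrote 7B at 0x20 = db259df1f00d6d
  after D1: wrote 8B at 0x13 = e3e2031fdb00d9b2
  after D2: wrote 2B at 0x1c = db00
  after D3: wrote 3B at 0x25 = a6e3e2
  after D4: wrote 7B at 0x1d = b2296a11e3e203
  after D5: wrote 3B at 0x0a = 2977b1
query mem[0x24]=0xf0, mem[0x15]=0x03, mem[0x1e]=0x29, mem[0x21]=0xe3, mem[0x16]=0x1f

MEM[0x24,0x15,0x1e,0x21,0x16] = f0 03 29 e3 1f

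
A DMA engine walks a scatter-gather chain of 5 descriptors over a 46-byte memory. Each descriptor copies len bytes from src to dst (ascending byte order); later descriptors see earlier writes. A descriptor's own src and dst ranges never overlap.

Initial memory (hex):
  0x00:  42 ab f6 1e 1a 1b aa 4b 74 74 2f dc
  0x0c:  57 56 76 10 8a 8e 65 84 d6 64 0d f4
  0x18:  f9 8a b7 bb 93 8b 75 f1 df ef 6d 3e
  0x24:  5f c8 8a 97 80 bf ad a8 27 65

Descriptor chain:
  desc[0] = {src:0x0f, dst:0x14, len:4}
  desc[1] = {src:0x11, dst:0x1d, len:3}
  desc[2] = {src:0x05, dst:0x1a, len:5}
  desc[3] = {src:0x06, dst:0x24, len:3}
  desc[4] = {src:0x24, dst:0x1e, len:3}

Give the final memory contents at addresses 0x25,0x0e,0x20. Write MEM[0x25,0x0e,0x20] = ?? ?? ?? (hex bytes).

MEM[0x25,0x0e,0x20] = 4b 76 74

D0: mem[0x14..0x17] <- [10 8a 8e 65]
D1: mem[0x1d..0x1f] <- [8e 65 84]
D2: mem[0x1a..0x1e] <- [1b aa 4b 74 74]
D3: mem[0x24..0x26] <- [aa 4b 74]
D4: mem[0x1e..0x20] <- [aa 4b 74]
query mem[0x25]=0x4b, mem[0x0e]=0x76, mem[0x20]=0x74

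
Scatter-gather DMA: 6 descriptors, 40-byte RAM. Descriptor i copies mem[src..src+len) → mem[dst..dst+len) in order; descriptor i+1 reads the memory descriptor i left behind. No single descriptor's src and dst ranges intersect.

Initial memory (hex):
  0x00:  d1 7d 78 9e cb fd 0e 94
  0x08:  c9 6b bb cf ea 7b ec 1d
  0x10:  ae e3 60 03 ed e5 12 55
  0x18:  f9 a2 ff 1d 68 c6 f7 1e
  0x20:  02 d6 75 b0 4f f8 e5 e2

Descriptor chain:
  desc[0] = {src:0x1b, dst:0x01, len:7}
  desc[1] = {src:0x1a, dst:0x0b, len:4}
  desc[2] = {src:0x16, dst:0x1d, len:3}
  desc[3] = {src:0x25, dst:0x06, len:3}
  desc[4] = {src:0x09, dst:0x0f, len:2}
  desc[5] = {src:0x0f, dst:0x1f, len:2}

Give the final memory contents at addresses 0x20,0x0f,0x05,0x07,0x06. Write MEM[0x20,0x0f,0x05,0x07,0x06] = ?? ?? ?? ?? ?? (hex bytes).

MEM[0x20,0x0f,0x05,0x07,0x06] = bb 6b 1e e5 f8

D0: mem[0x01..0x07] <- [1d 68 c6 f7 1e 02 d6]
D1: mem[0x0b..0x0e] <- [ff 1d 68 c6]
D2: mem[0x1d..0x1f] <- [12 55 f9]
D3: mem[0x06..0x08] <- [f8 e5 e2]
D4: mem[0x0f..0x10] <- [6b bb]
D5: mem[0x1f..0x20] <- [6b bb]
query mem[0x20]=0xbb, mem[0x0f]=0x6b, mem[0x05]=0x1e, mem[0x07]=0xe5, mem[0x06]=0xf8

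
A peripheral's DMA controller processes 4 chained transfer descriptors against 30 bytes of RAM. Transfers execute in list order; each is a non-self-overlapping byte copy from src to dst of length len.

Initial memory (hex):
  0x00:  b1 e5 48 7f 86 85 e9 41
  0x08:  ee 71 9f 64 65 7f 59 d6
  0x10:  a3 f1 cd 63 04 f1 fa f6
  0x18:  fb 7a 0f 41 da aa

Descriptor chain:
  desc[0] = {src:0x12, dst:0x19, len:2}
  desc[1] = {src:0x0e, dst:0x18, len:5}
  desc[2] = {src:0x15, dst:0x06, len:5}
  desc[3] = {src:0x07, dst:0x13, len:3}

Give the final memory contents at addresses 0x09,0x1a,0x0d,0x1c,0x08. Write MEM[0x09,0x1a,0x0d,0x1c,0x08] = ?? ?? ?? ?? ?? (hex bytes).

[0] 0x12->0x19 len=2 : cd 63
[1] 0x0e->0x18 len=5 : 59 d6 a3 f1 cd
[2] 0x15->0x06 len=5 : f1 fa f6 59 d6
[3] 0x07->0x13 len=3 : fa f6 59
query mem[0x09]=0x59, mem[0x1a]=0xa3, mem[0x0d]=0x7f, mem[0x1c]=0xcd, mem[0x08]=0xf6

MEM[0x09,0x1a,0x0d,0x1c,0x08] = 59 a3 7f cd f6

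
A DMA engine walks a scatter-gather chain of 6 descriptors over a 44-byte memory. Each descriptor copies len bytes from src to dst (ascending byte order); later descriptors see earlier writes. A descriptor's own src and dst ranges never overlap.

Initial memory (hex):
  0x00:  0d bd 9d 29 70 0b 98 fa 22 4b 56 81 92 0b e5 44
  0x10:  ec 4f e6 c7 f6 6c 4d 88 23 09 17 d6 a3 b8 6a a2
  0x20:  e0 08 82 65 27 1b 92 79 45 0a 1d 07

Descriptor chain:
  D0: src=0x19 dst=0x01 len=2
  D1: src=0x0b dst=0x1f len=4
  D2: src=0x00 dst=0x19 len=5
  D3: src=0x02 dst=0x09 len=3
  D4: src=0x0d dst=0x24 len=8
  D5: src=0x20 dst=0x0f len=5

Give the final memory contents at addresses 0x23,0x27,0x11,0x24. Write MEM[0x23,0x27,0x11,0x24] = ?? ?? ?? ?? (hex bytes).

D0: mem[0x01..0x02] <- [09 17]
D1: mem[0x1f..0x22] <- [81 92 0b e5]
D2: mem[0x19..0x1d] <- [0d 09 17 29 70]
D3: mem[0x09..0x0b] <- [17 29 70]
D4: mem[0x24..0x2b] <- [0b e5 44 ec 4f e6 c7 f6]
D5: mem[0x0f..0x13] <- [92 0b e5 65 0b]
query mem[0x23]=0x65, mem[0x27]=0xec, mem[0x11]=0xe5, mem[0x24]=0x0b

MEM[0x23,0x27,0x11,0x24] = 65 ec e5 0b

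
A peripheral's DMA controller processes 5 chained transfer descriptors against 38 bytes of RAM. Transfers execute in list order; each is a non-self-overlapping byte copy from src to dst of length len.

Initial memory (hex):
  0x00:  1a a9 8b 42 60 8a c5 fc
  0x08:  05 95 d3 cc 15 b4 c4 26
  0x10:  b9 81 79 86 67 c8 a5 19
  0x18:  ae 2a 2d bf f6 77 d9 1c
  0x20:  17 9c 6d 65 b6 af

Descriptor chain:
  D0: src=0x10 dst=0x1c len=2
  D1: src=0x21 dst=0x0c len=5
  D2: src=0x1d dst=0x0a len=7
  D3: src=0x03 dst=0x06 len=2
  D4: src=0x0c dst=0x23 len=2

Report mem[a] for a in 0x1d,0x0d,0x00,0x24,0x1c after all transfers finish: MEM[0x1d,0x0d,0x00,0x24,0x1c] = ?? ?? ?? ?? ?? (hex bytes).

MEM[0x1d,0x0d,0x00,0x24,0x1c] = 81 17 1a 17 b9

  after D0: wrote 2B at 0x1c = b981
  after D1: wrote 5B at 0x0c = 9c6d65b6af
  after D2: wrote 7B at 0x0a = 81d91c179c6d65
  after D3: wrote 2B at 0x06 = 4260
  after D4: wrote 2B at 0x23 = 1c17
query mem[0x1d]=0x81, mem[0x0d]=0x17, mem[0x00]=0x1a, mem[0x24]=0x17, mem[0x1c]=0xb9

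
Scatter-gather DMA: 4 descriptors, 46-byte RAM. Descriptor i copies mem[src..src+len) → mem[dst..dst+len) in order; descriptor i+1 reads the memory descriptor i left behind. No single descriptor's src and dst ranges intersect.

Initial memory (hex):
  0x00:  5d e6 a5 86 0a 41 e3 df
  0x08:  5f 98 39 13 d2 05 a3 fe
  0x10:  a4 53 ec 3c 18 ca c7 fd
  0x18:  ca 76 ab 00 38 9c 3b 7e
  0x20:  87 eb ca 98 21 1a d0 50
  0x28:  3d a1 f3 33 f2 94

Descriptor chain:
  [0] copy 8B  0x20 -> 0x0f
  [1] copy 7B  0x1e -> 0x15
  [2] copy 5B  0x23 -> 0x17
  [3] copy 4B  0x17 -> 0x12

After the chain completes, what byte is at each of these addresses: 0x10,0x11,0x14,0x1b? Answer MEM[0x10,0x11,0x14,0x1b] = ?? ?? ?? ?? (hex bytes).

  after D0: wrote 8B at 0x0f = 87ebca98211ad050
  after D1: wrote 7B at 0x15 = 3b7e87ebca9821
  after D2: wrote 5B at 0x17 = 98211ad050
  after D3: wrote 4B at 0x12 = 98211ad0
query mem[0x10]=0xeb, mem[0x11]=0xca, mem[0x14]=0x1a, mem[0x1b]=0x50

MEM[0x10,0x11,0x14,0x1b] = eb ca 1a 50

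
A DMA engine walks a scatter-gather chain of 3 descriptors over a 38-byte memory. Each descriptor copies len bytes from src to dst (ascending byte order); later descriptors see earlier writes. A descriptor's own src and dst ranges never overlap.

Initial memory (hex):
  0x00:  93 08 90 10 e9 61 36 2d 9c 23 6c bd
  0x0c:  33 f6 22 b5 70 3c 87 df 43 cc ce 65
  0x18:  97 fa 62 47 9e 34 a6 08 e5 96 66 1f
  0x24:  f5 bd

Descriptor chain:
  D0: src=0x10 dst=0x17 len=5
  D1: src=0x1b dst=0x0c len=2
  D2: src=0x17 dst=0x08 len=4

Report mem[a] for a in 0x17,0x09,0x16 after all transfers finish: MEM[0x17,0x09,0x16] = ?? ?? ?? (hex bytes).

MEM[0x17,0x09,0x16] = 70 3c ce

#0 dst[0x17+5] := {0x70,0x3c,0x87,0xdf,0x43}
#1 dst[0x0c+2] := {0x43,0x9e}
#2 dst[0x08+4] := {0x70,0x3c,0x87,0xdf}
query mem[0x17]=0x70, mem[0x09]=0x3c, mem[0x16]=0xce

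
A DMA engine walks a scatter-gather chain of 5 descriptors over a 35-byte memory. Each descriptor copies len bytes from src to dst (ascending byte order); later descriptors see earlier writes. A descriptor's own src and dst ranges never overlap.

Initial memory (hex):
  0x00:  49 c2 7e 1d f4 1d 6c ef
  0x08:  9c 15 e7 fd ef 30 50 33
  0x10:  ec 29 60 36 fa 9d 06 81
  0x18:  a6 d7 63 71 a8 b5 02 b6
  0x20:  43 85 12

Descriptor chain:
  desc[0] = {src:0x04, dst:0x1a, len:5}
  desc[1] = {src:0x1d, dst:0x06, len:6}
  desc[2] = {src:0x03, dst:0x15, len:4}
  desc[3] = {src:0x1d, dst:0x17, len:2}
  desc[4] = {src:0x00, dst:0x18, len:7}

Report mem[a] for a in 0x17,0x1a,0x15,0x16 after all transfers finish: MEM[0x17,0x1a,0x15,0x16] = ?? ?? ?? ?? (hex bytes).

  after D0: wrote 5B at 0x1a = f41d6cef9c
  after D1: wrote 6B at 0x06 = ef9cb6438512
  after D2: wrote 4B at 0x15 = 1df41def
  after D3: wrote 2B at 0x17 = ef9c
  after D4: wrote 7B at 0x18 = 49c27e1df41def
query mem[0x17]=0xef, mem[0x1a]=0x7e, mem[0x15]=0x1d, mem[0x16]=0xf4

MEM[0x17,0x1a,0x15,0x16] = ef 7e 1d f4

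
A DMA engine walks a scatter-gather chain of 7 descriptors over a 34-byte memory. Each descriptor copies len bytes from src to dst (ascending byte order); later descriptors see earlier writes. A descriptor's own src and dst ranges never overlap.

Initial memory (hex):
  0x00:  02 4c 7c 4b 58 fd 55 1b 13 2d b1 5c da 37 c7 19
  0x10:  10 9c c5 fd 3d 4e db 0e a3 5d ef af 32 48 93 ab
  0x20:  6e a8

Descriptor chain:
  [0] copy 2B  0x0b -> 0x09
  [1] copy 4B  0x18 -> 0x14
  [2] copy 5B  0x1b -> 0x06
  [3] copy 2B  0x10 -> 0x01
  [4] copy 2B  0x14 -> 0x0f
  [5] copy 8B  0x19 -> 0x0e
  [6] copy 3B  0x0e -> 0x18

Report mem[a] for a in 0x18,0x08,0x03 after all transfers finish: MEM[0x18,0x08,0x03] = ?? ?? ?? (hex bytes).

MEM[0x18,0x08,0x03] = 5d 48 4b

D0: mem[0x09..0x0a] <- [5c da]
D1: mem[0x14..0x17] <- [a3 5d ef af]
D2: mem[0x06..0x0a] <- [af 32 48 93 ab]
D3: mem[0x01..0x02] <- [10 9c]
D4: mem[0x0f..0x10] <- [a3 5d]
D5: mem[0x0e..0x15] <- [5d ef af 32 48 93 ab 6e]
D6: mem[0x18..0x1a] <- [5d ef af]
query mem[0x18]=0x5d, mem[0x08]=0x48, mem[0x03]=0x4b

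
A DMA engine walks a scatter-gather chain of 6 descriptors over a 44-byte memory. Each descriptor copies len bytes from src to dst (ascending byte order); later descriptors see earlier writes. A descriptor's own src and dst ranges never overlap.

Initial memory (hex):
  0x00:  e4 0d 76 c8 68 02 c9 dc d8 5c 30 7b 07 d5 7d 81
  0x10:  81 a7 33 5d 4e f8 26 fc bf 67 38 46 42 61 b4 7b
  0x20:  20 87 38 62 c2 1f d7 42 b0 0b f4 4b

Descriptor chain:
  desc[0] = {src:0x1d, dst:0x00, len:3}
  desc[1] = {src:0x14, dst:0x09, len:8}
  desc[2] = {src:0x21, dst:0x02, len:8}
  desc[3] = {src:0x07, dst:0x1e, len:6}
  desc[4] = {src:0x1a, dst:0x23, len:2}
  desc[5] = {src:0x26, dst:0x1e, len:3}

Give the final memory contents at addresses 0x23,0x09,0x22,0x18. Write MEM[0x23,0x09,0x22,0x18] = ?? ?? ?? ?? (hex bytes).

[0] 0x1d->0x00 len=3 : 61 b4 7b
[1] 0x14->0x09 len=8 : 4e f8 26 fc bf 67 38 46
[2] 0x21->0x02 len=8 : 87 38 62 c2 1f d7 42 b0
[3] 0x07->0x1e len=6 : d7 42 b0 f8 26 fc
[4] 0x1a->0x23 len=2 : 38 46
[5] 0x26->0x1e len=3 : d7 42 b0
query mem[0x23]=0x38, mem[0x09]=0xb0, mem[0x22]=0x26, mem[0x18]=0xbf

MEM[0x23,0x09,0x22,0x18] = 38 b0 26 bf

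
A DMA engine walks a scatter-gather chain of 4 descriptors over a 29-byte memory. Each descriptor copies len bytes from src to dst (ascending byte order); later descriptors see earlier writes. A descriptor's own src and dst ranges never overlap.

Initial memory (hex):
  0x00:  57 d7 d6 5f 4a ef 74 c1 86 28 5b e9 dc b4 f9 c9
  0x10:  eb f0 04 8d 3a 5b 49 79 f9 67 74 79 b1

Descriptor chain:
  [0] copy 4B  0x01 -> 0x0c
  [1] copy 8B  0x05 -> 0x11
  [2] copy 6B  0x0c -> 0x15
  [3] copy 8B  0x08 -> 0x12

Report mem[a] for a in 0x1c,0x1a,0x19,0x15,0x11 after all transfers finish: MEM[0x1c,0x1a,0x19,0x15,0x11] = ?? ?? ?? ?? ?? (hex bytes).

[0] 0x01->0x0c len=4 : d7 d6 5f 4a
[1] 0x05->0x11 len=8 : ef 74 c1 86 28 5b e9 d7
[2] 0x0c->0x15 len=6 : d7 d6 5f 4a eb ef
[3] 0x08->0x12 len=8 : 86 28 5b e9 d7 d6 5f 4a
query mem[0x1c]=0xb1, mem[0x1a]=0xef, mem[0x19]=0x4a, mem[0x15]=0xe9, mem[0x11]=0xef

MEM[0x1c,0x1a,0x19,0x15,0x11] = b1 ef 4a e9 ef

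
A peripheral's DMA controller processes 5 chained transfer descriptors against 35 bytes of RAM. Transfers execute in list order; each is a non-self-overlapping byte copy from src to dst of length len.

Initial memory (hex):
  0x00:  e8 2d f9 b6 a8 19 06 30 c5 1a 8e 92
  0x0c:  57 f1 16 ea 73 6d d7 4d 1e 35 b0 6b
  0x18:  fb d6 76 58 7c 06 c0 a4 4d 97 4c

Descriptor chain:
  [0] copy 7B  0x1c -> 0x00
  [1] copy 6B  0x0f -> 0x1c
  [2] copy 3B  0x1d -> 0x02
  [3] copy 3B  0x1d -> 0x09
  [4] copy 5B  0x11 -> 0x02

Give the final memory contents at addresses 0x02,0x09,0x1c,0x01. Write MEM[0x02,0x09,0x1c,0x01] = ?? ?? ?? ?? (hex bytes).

MEM[0x02,0x09,0x1c,0x01] = 6d 73 ea 06

  after D0: wrote 7B at 0x00 = 7c06c0a44d974c
  after D1: wrote 6B at 0x1c = ea736dd74d1e
  after D2: wrote 3B at 0x02 = 736dd7
  after D3: wrote 3B at 0x09 = 736dd7
  after D4: wrote 5B at 0x02 = 6dd74d1e35
query mem[0x02]=0x6d, mem[0x09]=0x73, mem[0x1c]=0xea, mem[0x01]=0x06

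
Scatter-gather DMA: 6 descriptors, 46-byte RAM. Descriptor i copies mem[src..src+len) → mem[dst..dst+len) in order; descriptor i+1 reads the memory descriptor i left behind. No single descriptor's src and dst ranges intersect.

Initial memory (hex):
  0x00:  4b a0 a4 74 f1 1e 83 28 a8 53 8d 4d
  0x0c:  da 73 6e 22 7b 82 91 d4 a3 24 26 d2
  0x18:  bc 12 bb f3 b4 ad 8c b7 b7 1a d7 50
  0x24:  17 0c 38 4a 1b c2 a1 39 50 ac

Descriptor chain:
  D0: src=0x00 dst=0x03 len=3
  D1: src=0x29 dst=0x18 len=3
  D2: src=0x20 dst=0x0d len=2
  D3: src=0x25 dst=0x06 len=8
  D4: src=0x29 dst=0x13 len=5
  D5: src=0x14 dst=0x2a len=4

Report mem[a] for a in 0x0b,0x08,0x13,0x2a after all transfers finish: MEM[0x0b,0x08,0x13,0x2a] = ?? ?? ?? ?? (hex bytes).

MEM[0x0b,0x08,0x13,0x2a] = a1 4a c2 a1

  after D0: wrote 3B at 0x03 = 4ba0a4
  after D1: wrote 3B at 0x18 = c2a139
  after D2: wrote 2B at 0x0d = b71a
  after D3: wrote 8B at 0x06 = 0c384a1bc2a13950
  after D4: wrote 5B at 0x13 = c2a13950ac
  after D5: wrote 4B at 0x2a = a13950ac
query mem[0x0b]=0xa1, mem[0x08]=0x4a, mem[0x13]=0xc2, mem[0x2a]=0xa1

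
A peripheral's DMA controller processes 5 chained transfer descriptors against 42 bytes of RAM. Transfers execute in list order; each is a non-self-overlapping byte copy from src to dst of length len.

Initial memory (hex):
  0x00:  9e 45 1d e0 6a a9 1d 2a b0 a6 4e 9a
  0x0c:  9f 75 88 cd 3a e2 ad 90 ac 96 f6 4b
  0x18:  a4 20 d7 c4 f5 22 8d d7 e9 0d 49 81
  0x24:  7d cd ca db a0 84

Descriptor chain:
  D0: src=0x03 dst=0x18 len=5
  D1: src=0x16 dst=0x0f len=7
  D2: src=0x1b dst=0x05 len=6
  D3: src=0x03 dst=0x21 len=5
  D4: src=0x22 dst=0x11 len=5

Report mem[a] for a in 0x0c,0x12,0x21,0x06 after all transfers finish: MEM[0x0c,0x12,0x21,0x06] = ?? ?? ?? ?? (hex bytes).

D0: mem[0x18..0x1c] <- [e0 6a a9 1d 2a]
D1: mem[0x0f..0x15] <- [f6 4b e0 6a a9 1d 2a]
D2: mem[0x05..0x0a] <- [1d 2a 22 8d d7 e9]
D3: mem[0x21..0x25] <- [e0 6a 1d 2a 22]
D4: mem[0x11..0x15] <- [6a 1d 2a 22 ca]
query mem[0x0c]=0x9f, mem[0x12]=0x1d, mem[0x21]=0xe0, mem[0x06]=0x2a

MEM[0x0c,0x12,0x21,0x06] = 9f 1d e0 2a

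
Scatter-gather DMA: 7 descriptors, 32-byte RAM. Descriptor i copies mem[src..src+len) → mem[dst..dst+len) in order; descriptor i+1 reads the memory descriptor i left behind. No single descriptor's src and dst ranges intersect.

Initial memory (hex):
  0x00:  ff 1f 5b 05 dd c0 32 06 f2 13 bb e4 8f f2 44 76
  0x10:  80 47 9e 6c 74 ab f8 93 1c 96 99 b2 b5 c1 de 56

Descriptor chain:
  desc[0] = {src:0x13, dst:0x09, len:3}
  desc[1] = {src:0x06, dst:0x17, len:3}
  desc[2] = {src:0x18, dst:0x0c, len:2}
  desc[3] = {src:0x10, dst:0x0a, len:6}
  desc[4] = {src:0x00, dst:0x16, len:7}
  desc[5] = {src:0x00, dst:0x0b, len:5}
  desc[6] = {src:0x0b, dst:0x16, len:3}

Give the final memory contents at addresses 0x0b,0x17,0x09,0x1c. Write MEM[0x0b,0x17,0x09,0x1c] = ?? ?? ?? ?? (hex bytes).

[0] 0x13->0x09 len=3 : 6c 74 ab
[1] 0x06->0x17 len=3 : 32 06 f2
[2] 0x18->0x0c len=2 : 06 f2
[3] 0x10->0x0a len=6 : 80 47 9e 6c 74 ab
[4] 0x00->0x16 len=7 : ff 1f 5b 05 dd c0 32
[5] 0x00->0x0b len=5 : ff 1f 5b 05 dd
[6] 0x0b->0x16 len=3 : ff 1f 5b
query mem[0x0b]=0xff, mem[0x17]=0x1f, mem[0x09]=0x6c, mem[0x1c]=0x32

MEM[0x0b,0x17,0x09,0x1c] = ff 1f 6c 32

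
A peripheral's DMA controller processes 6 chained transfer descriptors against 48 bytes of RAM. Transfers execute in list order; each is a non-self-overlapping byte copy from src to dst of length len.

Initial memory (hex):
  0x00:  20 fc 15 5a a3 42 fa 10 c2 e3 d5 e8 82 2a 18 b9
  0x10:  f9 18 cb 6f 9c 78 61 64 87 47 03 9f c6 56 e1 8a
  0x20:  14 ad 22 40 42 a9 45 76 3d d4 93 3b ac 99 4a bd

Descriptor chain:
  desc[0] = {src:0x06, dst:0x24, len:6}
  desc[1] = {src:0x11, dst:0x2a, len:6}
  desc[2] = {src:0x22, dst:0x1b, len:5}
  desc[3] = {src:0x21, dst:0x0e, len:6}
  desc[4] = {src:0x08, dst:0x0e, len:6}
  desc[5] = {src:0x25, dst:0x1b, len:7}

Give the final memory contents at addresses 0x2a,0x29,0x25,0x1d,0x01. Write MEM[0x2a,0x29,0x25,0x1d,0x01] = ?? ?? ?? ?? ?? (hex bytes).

MEM[0x2a,0x29,0x25,0x1d,0x01] = 18 e8 10 e3 fc

#0 dst[0x24+6] := {0xfa,0x10,0xc2,0xe3,0xd5,0xe8}
#1 dst[0x2a+6] := {0x18,0xcb,0x6f,0x9c,0x78,0x61}
#2 dst[0x1b+5] := {0x22,0x40,0xfa,0x10,0xc2}
#3 dst[0x0e+6] := {0xad,0x22,0x40,0xfa,0x10,0xc2}
#4 dst[0x0e+6] := {0xc2,0xe3,0xd5,0xe8,0x82,0x2a}
#5 dst[0x1b+7] := {0x10,0xc2,0xe3,0xd5,0xe8,0x18,0xcb}
query mem[0x2a]=0x18, mem[0x29]=0xe8, mem[0x25]=0x10, mem[0x1d]=0xe3, mem[0x01]=0xfc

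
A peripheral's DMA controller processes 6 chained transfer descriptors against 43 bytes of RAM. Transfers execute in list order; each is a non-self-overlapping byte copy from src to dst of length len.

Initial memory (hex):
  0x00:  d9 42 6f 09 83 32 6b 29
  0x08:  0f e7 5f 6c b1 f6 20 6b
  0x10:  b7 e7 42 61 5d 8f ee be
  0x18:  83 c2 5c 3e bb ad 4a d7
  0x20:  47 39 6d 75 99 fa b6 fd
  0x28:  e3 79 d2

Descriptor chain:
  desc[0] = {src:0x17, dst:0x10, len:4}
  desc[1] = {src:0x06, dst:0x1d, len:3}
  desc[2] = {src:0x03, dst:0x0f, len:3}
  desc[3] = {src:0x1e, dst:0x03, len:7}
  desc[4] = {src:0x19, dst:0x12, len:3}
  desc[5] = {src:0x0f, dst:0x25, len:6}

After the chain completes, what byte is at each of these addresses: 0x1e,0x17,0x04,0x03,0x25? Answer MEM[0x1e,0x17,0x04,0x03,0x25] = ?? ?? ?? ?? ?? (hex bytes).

MEM[0x1e,0x17,0x04,0x03,0x25] = 29 be 0f 29 09

  after D0: wrote 4B at 0x10 = be83c25c
  after D1: wrote 3B at 0x1d = 6b290f
  after D2: wrote 3B at 0x0f = 098332
  after D3: wrote 7B at 0x03 = 290f47396d7599
  after D4: wrote 3B at 0x12 = c25c3e
  after D5: wrote 6B at 0x25 = 098332c25c3e
query mem[0x1e]=0x29, mem[0x17]=0xbe, mem[0x04]=0x0f, mem[0x03]=0x29, mem[0x25]=0x09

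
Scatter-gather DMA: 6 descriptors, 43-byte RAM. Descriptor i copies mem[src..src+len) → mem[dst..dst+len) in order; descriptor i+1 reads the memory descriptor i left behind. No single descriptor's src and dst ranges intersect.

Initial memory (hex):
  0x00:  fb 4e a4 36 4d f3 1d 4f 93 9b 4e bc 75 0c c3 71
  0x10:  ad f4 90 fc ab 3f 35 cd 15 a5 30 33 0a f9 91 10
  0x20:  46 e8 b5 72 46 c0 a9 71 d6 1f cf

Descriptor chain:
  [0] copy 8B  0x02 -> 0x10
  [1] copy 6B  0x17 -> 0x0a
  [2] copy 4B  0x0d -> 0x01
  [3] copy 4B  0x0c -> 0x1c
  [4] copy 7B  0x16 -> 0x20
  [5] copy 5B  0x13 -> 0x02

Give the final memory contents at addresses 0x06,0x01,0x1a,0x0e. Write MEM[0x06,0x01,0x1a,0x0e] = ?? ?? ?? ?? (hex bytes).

MEM[0x06,0x01,0x1a,0x0e] = 9b 30 30 33

[0] 0x02->0x10 len=8 : a4 36 4d f3 1d 4f 93 9b
[1] 0x17->0x0a len=6 : 9b 15 a5 30 33 0a
[2] 0x0d->0x01 len=4 : 30 33 0a a4
[3] 0x0c->0x1c len=4 : a5 30 33 0a
[4] 0x16->0x20 len=7 : 93 9b 15 a5 30 33 a5
[5] 0x13->0x02 len=5 : f3 1d 4f 93 9b
query mem[0x06]=0x9b, mem[0x01]=0x30, mem[0x1a]=0x30, mem[0x0e]=0x33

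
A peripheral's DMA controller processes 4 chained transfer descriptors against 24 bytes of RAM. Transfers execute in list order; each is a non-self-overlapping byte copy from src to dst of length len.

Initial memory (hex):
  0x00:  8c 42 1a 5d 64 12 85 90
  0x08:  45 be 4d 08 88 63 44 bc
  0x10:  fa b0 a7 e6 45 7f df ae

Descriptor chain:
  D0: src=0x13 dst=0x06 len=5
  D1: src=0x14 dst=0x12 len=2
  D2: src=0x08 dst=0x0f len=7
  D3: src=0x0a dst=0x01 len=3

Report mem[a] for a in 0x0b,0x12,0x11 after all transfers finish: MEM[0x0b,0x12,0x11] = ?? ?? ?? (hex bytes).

  after D0: wrote 5B at 0x06 = e6457fdfae
  after D1: wrote 2B at 0x12 = 457f
  after D2: wrote 7B at 0x0f = 7fdfae08886344
  after D3: wrote 3B at 0x01 = ae0888
query mem[0x0b]=0x08, mem[0x12]=0x08, mem[0x11]=0xae

MEM[0x0b,0x12,0x11] = 08 08 ae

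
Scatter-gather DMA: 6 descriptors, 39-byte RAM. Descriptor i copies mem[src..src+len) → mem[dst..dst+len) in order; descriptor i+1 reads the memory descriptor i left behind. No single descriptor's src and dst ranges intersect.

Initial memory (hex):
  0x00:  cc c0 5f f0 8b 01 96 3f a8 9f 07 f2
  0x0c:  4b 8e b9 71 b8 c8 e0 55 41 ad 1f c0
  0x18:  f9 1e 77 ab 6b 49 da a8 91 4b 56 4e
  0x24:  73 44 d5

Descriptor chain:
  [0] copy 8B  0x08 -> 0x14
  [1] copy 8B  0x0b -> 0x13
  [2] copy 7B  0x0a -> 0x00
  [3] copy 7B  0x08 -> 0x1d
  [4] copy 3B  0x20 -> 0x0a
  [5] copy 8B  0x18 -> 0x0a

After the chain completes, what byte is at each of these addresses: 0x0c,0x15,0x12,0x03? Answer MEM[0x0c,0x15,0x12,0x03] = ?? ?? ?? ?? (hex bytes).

MEM[0x0c,0x15,0x12,0x03] = e0 8e e0 8e

D0: mem[0x14..0x1b] <- [a8 9f 07 f2 4b 8e b9 71]
D1: mem[0x13..0x1a] <- [f2 4b 8e b9 71 b8 c8 e0]
D2: mem[0x00..0x06] <- [07 f2 4b 8e b9 71 b8]
D3: mem[0x1d..0x23] <- [a8 9f 07 f2 4b 8e b9]
D4: mem[0x0a..0x0c] <- [f2 4b 8e]
D5: mem[0x0a..0x11] <- [b8 c8 e0 71 6b a8 9f 07]
query mem[0x0c]=0xe0, mem[0x15]=0x8e, mem[0x12]=0xe0, mem[0x03]=0x8e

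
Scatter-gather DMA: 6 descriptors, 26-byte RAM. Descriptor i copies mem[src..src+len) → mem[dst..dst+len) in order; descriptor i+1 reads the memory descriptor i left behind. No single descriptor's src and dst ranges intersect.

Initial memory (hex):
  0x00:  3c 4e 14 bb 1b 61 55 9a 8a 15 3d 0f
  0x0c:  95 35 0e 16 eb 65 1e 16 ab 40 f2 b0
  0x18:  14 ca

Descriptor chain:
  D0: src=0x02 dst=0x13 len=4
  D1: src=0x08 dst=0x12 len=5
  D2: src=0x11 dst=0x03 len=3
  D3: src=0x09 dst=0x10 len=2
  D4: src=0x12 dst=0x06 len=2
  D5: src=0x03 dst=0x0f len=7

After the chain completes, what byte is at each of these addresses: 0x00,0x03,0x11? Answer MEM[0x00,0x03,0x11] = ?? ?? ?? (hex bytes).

MEM[0x00,0x03,0x11] = 3c 65 15

#0 dst[0x13+4] := {0x14,0xbb,0x1b,0x61}
#1 dst[0x12+5] := {0x8a,0x15,0x3d,0x0f,0x95}
#2 dst[0x03+3] := {0x65,0x8a,0x15}
#3 dst[0x10+2] := {0x15,0x3d}
#4 dst[0x06+2] := {0x8a,0x15}
#5 dst[0x0f+7] := {0x65,0x8a,0x15,0x8a,0x15,0x8a,0x15}
query mem[0x00]=0x3c, mem[0x03]=0x65, mem[0x11]=0x15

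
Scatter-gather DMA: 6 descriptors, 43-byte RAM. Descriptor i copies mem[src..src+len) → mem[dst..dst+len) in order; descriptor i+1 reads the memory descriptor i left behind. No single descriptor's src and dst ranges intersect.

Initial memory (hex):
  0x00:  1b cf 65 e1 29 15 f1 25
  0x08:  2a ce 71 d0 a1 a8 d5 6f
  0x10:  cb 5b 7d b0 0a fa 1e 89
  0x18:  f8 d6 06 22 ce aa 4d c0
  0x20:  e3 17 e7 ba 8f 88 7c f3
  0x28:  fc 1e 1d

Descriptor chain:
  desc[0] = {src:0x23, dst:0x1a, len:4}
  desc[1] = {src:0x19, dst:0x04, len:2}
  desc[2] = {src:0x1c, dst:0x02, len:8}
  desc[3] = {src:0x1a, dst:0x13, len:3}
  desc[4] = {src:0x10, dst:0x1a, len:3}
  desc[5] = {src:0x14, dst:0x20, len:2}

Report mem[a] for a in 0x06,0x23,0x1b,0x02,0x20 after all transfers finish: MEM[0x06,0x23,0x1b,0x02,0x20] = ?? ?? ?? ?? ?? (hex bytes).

D0: mem[0x1a..0x1d] <- [ba 8f 88 7c]
D1: mem[0x04..0x05] <- [d6 ba]
D2: mem[0x02..0x09] <- [88 7c 4d c0 e3 17 e7 ba]
D3: mem[0x13..0x15] <- [ba 8f 88]
D4: mem[0x1a..0x1c] <- [cb 5b 7d]
D5: mem[0x20..0x21] <- [8f 88]
query mem[0x06]=0xe3, mem[0x23]=0xba, mem[0x1b]=0x5b, mem[0x02]=0x88, mem[0x20]=0x8f

MEM[0x06,0x23,0x1b,0x02,0x20] = e3 ba 5b 88 8f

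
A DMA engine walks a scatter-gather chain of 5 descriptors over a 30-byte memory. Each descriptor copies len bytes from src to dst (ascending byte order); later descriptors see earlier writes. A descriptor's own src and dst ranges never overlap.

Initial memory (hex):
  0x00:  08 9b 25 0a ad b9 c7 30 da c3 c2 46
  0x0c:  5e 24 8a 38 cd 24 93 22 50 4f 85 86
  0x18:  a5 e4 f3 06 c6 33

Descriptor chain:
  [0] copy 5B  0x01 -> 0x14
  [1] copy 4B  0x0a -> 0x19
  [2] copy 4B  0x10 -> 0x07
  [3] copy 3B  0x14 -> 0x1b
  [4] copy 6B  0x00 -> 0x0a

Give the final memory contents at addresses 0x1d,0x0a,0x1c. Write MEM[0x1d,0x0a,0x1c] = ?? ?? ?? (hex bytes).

  after D0: wrote 5B at 0x14 = 9b250aadb9
  after D1: wrote 4B at 0x19 = c2465e24
  after D2: wrote 4B at 0x07 = cd249322
  after D3: wrote 3B at 0x1b = 9b250a
  after D4: wrote 6B at 0x0a = 089b250aadb9
query mem[0x1d]=0x0a, mem[0x0a]=0x08, mem[0x1c]=0x25

MEM[0x1d,0x0a,0x1c] = 0a 08 25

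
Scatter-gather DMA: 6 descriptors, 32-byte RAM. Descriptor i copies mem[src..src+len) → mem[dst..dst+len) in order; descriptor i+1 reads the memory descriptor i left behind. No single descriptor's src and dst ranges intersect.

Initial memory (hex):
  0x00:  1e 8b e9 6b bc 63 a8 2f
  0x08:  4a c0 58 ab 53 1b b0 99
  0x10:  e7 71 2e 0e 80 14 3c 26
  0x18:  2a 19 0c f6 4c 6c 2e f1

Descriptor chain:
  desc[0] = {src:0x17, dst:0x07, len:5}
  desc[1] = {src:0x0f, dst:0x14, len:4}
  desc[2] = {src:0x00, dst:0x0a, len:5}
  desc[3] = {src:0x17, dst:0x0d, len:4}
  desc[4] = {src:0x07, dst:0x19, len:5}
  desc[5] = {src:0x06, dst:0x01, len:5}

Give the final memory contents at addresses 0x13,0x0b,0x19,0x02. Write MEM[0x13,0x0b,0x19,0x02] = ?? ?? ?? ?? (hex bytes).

MEM[0x13,0x0b,0x19,0x02] = 0e 8b 26 26

D0: mem[0x07..0x0b] <- [26 2a 19 0c f6]
D1: mem[0x14..0x17] <- [99 e7 71 2e]
D2: mem[0x0a..0x0e] <- [1e 8b e9 6b bc]
D3: mem[0x0d..0x10] <- [2e 2a 19 0c]
D4: mem[0x19..0x1d] <- [26 2a 19 1e 8b]
D5: mem[0x01..0x05] <- [a8 26 2a 19 1e]
query mem[0x13]=0x0e, mem[0x0b]=0x8b, mem[0x19]=0x26, mem[0x02]=0x26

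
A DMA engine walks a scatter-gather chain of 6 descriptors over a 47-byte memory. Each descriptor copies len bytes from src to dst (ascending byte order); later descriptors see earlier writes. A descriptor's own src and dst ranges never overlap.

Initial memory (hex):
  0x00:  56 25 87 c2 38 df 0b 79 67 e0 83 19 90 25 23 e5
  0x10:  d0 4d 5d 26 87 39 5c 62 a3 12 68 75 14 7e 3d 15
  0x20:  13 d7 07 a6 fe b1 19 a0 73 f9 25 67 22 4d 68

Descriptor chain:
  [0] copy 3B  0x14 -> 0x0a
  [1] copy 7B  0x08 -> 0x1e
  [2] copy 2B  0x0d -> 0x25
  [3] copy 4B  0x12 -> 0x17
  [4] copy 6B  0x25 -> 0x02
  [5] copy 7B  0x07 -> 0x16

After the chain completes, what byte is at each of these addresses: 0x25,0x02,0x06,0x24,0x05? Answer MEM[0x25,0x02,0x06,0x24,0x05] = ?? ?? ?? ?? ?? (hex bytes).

#0 dst[0x0a+3] := {0x87,0x39,0x5c}
#1 dst[0x1e+7] := {0x67,0xe0,0x87,0x39,0x5c,0x25,0x23}
#2 dst[0x25+2] := {0x25,0x23}
#3 dst[0x17+4] := {0x5d,0x26,0x87,0x39}
#4 dst[0x02+6] := {0x25,0x23,0xa0,0x73,0xf9,0x25}
#5 dst[0x16+7] := {0x25,0x67,0xe0,0x87,0x39,0x5c,0x25}
query mem[0x25]=0x25, mem[0x02]=0x25, mem[0x06]=0xf9, mem[0x24]=0x23, mem[0x05]=0x73

MEM[0x25,0x02,0x06,0x24,0x05] = 25 25 f9 23 73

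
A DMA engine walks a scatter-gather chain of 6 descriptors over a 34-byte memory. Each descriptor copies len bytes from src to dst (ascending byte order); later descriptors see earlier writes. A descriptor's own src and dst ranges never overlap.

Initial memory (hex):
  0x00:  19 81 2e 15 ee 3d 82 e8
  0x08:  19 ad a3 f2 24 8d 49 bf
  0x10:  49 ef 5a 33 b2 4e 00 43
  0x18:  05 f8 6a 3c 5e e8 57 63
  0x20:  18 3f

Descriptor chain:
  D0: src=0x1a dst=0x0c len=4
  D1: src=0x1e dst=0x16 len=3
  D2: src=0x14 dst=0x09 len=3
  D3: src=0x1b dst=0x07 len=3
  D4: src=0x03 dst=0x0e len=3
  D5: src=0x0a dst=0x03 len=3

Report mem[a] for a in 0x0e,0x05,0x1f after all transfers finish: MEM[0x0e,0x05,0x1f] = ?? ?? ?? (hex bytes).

D0: mem[0x0c..0x0f] <- [6a 3c 5e e8]
D1: mem[0x16..0x18] <- [57 63 18]
D2: mem[0x09..0x0b] <- [b2 4e 57]
D3: mem[0x07..0x09] <- [3c 5e e8]
D4: mem[0x0e..0x10] <- [15 ee 3d]
D5: mem[0x03..0x05] <- [4e 57 6a]
query mem[0x0e]=0x15, mem[0x05]=0x6a, mem[0x1f]=0x63

MEM[0x0e,0x05,0x1f] = 15 6a 63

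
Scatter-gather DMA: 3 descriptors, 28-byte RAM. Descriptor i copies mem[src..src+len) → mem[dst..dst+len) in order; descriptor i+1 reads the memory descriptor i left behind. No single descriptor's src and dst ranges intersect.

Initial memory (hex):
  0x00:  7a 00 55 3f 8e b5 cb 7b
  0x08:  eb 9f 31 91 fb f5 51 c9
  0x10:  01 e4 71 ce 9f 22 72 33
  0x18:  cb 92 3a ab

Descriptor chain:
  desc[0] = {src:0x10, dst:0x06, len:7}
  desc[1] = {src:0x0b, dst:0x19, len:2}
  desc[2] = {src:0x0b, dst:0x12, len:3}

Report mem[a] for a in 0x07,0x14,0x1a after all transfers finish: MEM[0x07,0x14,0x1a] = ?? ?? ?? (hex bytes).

  after D0: wrote 7B at 0x06 = 01e471ce9f2272
  after D1: wrote 2B at 0x19 = 2272
  after D2: wrote 3B at 0x12 = 2272f5
query mem[0x07]=0xe4, mem[0x14]=0xf5, mem[0x1a]=0x72

MEM[0x07,0x14,0x1a] = e4 f5 72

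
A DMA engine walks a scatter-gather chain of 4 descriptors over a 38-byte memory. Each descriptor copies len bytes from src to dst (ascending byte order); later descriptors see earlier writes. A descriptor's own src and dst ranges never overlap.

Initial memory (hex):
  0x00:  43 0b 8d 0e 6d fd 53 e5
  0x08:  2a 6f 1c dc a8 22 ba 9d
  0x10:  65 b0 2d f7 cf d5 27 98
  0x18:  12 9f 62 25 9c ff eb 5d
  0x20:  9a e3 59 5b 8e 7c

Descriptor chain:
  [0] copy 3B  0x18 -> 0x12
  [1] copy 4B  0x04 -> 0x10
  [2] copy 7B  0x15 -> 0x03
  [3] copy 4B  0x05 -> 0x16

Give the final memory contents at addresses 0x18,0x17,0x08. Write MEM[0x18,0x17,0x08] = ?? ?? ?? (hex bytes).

MEM[0x18,0x17,0x08] = 9f 12 62

  after D0: wrote 3B at 0x12 = 129f62
  after D1: wrote 4B at 0x10 = 6dfd53e5
  after D2: wrote 7B at 0x03 = d52798129f6225
  after D3: wrote 4B at 0x16 = 98129f62
query mem[0x18]=0x9f, mem[0x17]=0x12, mem[0x08]=0x62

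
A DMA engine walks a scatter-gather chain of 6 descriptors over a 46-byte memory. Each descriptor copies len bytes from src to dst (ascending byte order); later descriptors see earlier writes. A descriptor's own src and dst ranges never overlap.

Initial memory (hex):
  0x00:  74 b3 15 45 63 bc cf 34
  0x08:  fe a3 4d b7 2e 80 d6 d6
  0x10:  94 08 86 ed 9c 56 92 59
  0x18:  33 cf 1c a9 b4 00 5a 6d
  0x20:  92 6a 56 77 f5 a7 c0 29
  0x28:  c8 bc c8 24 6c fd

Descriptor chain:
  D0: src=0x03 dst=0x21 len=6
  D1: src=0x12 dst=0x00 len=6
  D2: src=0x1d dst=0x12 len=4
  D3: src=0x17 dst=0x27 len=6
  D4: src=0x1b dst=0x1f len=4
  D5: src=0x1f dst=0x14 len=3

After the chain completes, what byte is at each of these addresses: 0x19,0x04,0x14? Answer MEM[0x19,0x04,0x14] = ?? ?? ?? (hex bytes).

D0: mem[0x21..0x26] <- [45 63 bc cf 34 fe]
D1: mem[0x00..0x05] <- [86 ed 9c 56 92 59]
D2: mem[0x12..0x15] <- [00 5a 6d 92]
D3: mem[0x27..0x2c] <- [59 33 cf 1c a9 b4]
D4: mem[0x1f..0x22] <- [a9 b4 00 5a]
D5: mem[0x14..0x16] <- [a9 b4 00]
query mem[0x19]=0xcf, mem[0x04]=0x92, mem[0x14]=0xa9

MEM[0x19,0x04,0x14] = cf 92 a9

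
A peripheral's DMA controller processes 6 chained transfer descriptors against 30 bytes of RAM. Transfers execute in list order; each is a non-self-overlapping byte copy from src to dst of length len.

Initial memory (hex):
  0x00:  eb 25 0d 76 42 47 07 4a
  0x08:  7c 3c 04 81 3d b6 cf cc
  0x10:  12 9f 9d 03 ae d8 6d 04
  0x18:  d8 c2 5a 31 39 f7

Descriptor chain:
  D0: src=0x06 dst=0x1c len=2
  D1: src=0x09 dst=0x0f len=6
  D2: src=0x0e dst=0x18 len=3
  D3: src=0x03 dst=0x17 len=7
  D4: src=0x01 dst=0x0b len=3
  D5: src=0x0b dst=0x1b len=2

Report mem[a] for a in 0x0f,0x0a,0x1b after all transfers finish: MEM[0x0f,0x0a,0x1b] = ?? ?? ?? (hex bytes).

MEM[0x0f,0x0a,0x1b] = 3c 04 25

#0 dst[0x1c+2] := {0x07,0x4a}
#1 dst[0x0f+6] := {0x3c,0x04,0x81,0x3d,0xb6,0xcf}
#2 dst[0x18+3] := {0xcf,0x3c,0x04}
#3 dst[0x17+7] := {0x76,0x42,0x47,0x07,0x4a,0x7c,0x3c}
#4 dst[0x0b+3] := {0x25,0x0d,0x76}
#5 dst[0x1b+2] := {0x25,0x0d}
query mem[0x0f]=0x3c, mem[0x0a]=0x04, mem[0x1b]=0x25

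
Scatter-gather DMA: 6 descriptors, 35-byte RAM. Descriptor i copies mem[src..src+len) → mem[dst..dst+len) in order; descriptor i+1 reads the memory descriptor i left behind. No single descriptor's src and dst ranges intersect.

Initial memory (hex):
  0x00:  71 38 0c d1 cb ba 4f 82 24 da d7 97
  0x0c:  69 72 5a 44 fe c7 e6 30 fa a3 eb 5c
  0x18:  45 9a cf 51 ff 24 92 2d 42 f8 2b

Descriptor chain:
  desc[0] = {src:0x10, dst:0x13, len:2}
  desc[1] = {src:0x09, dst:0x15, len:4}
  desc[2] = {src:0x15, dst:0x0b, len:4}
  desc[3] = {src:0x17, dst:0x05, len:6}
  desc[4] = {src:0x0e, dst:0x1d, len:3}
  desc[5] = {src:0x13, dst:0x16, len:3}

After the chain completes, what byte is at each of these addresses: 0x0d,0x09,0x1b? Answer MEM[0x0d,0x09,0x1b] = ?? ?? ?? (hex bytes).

  after D0: wrote 2B at 0x13 = fec7
  after D1: wrote 4B at 0x15 = dad79769
  after D2: wrote 4B at 0x0b = dad79769
  after D3: wrote 6B at 0x05 = 97699acf51ff
  after D4: wrote 3B at 0x1d = 6944fe
  after D5: wrote 3B at 0x16 = fec7da
query mem[0x0d]=0x97, mem[0x09]=0x51, mem[0x1b]=0x51

MEM[0x0d,0x09,0x1b] = 97 51 51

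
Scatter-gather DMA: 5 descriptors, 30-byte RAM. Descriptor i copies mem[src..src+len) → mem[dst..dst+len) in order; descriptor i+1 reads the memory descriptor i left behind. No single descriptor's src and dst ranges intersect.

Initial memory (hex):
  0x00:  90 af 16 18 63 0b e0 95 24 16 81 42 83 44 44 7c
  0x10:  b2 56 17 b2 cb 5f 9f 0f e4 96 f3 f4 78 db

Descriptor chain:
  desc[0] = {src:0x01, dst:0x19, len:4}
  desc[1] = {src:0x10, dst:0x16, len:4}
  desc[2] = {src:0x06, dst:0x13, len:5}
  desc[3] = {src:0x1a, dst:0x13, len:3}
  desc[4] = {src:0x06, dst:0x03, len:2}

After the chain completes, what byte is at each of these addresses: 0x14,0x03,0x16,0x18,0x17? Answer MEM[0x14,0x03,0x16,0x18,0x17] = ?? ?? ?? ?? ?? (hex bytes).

MEM[0x14,0x03,0x16,0x18,0x17] = 18 e0 16 17 81

  after D0: wrote 4B at 0x19 = af161863
  after D1: wrote 4B at 0x16 = b25617b2
  after D2: wrote 5B at 0x13 = e095241681
  after D3: wrote 3B at 0x13 = 161863
  after D4: wrote 2B at 0x03 = e095
query mem[0x14]=0x18, mem[0x03]=0xe0, mem[0x16]=0x16, mem[0x18]=0x17, mem[0x17]=0x81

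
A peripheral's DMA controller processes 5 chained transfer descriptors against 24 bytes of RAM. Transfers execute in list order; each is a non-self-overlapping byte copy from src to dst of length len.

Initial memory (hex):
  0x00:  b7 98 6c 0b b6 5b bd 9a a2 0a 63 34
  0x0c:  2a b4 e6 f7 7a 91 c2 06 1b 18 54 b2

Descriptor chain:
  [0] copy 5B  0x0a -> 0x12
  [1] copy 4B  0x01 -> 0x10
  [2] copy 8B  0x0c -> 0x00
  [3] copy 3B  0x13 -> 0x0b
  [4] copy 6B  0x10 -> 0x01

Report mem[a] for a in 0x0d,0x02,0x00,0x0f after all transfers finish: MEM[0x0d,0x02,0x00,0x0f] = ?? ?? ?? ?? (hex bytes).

#0 dst[0x12+5] := {0x63,0x34,0x2a,0xb4,0xe6}
#1 dst[0x10+4] := {0x98,0x6c,0x0b,0xb6}
#2 dst[0x00+8] := {0x2a,0xb4,0xe6,0xf7,0x98,0x6c,0x0b,0xb6}
#3 dst[0x0b+3] := {0xb6,0x2a,0xb4}
#4 dst[0x01+6] := {0x98,0x6c,0x0b,0xb6,0x2a,0xb4}
query mem[0x0d]=0xb4, mem[0x02]=0x6c, mem[0x00]=0x2a, mem[0x0f]=0xf7

MEM[0x0d,0x02,0x00,0x0f] = b4 6c 2a f7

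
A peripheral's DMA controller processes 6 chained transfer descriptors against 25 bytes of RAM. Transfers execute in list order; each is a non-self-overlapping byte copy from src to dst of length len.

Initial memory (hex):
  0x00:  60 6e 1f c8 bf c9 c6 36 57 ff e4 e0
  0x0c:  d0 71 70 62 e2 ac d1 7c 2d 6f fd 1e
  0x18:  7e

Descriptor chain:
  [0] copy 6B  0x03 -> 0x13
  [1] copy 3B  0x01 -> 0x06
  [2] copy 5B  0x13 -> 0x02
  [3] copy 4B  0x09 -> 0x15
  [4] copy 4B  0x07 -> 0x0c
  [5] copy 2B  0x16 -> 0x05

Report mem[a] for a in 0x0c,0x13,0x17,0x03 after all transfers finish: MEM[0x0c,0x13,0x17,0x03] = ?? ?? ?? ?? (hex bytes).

MEM[0x0c,0x13,0x17,0x03] = 1f c8 e0 bf

#0 dst[0x13+6] := {0xc8,0xbf,0xc9,0xc6,0x36,0x57}
#1 dst[0x06+3] := {0x6e,0x1f,0xc8}
#2 dst[0x02+5] := {0xc8,0xbf,0xc9,0xc6,0x36}
#3 dst[0x15+4] := {0xff,0xe4,0xe0,0xd0}
#4 dst[0x0c+4] := {0x1f,0xc8,0xff,0xe4}
#5 dst[0x05+2] := {0xe4,0xe0}
query mem[0x0c]=0x1f, mem[0x13]=0xc8, mem[0x17]=0xe0, mem[0x03]=0xbf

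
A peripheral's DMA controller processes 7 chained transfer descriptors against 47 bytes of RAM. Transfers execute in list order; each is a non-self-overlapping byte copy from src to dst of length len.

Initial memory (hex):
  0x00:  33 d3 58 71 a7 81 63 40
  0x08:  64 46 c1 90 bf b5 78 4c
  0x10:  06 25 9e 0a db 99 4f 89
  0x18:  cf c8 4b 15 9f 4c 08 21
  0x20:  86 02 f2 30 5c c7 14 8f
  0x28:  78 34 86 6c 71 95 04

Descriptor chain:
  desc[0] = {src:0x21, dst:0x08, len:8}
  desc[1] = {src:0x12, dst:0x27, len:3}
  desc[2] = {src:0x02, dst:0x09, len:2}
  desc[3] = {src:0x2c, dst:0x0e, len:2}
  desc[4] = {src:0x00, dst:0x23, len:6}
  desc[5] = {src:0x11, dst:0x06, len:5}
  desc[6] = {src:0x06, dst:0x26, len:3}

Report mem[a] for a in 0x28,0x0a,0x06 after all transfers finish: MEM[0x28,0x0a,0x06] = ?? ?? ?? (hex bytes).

  after D0: wrote 8B at 0x08 = 02f2305cc7148f78
  after D1: wrote 3B at 0x27 = 9e0adb
  after D2: wrote 2B at 0x09 = 5871
  after D3: wrote 2B at 0x0e = 7195
  after D4: wrote 6B at 0x23 = 33d35871a781
  after D5: wrote 5B at 0x06 = 259e0adb99
  after D6: wrote 3B at 0x26 = 259e0a
query mem[0x28]=0x0a, mem[0x0a]=0x99, mem[0x06]=0x25

MEM[0x28,0x0a,0x06] = 0a 99 25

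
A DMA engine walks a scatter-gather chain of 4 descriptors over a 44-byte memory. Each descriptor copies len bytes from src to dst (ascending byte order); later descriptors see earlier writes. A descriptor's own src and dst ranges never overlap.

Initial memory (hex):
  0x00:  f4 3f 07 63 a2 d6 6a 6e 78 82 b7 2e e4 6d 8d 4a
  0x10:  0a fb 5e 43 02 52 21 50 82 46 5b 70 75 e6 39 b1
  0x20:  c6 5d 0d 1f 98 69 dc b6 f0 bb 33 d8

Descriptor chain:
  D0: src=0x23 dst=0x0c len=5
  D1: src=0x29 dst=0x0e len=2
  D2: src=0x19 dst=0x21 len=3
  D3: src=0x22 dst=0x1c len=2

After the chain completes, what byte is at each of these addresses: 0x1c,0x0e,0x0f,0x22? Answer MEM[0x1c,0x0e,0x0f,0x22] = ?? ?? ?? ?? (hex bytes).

[0] 0x23->0x0c len=5 : 1f 98 69 dc b6
[1] 0x29->0x0e len=2 : bb 33
[2] 0x19->0x21 len=3 : 46 5b 70
[3] 0x22->0x1c len=2 : 5b 70
query mem[0x1c]=0x5b, mem[0x0e]=0xbb, mem[0x0f]=0x33, mem[0x22]=0x5b

MEM[0x1c,0x0e,0x0f,0x22] = 5b bb 33 5b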